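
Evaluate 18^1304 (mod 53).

By repeated squaring mod 53: 18^1≡18, 18^2≡6, 18^4≡36, 18^8≡24, 18^16≡46, 18^32≡49, 18^64≡16, 18^128≡44, 18^256≡28, 18^512≡42, 18^1024≡15.
Since 1304 = 8 + 16 + 256 + 1024 in binary, 18^1304 ≡ 24·46·28·15 ≡ 36 (mod 53).

36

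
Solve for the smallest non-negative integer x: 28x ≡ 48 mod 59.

28⁻¹ ≡ 19 (mod 59) because 28·19 = 532 = 9·59 + 1.
Multiplying both sides by 19: x ≡ 19·48 = 912 ≡ 27 (mod 59).

27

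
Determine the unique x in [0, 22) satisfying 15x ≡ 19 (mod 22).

13

The inverse of 15 mod 22 is 3 (since 15·3 = 45 ≡ 1).
Multiplying both sides by 3: x ≡ 3·19 = 57 ≡ 13 (mod 22).
Check: 15·13 = 195 = 8·22 + 19.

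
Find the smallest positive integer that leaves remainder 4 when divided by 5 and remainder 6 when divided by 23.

x ≡ 4 (mod 5) gives x ∈ {4, 9, 14, 19, 24, 29}.
The first of these with x mod 23 = 6 is 29.

29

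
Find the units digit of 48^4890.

Last digits of 8^n: 8, 4, 2, 6 (period 4).
4890 leaves remainder 2 on division by 4, so 48^4890 ends in 4.

4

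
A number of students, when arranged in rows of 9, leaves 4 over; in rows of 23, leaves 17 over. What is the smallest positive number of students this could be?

x ≡ 4 (mod 9) gives x ∈ {4, 13, 22, 31, 40}.
The first of these with x mod 23 = 17 is 40.

40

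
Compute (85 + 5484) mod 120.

49

5484 = 45·120 + 84, so 5484 mod 120 = 84.
(85 + 84) mod 120 = 49.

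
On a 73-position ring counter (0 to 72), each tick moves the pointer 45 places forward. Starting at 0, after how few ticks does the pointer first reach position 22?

45⁻¹ ≡ 13 (mod 73) because 45·13 = 585 = 8·73 + 1.
Multiplying both sides by 13: x ≡ 13·22 = 286 ≡ 67 (mod 73).

67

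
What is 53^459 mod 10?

The units digit of 53^n cycles with period 4: 3, 9, 7, 1, …
459 leaves remainder 3 on division by 4, so 53^459 ends in 7.

7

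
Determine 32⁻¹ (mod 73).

16

73 = 2·32 + 9
32 = 3·9 + 5
9 = 1·5 + 4
5 = 1·4 + 1
4 = 4·1 + 0
Back-substituting gives 32·16 ≡ 1 (mod 73).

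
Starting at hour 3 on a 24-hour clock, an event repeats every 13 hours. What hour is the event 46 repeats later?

1

46·13 = 598.
Dividing 598 by 24 gives quotient 24 and remainder 22.
(3 + 22) mod 24 = 1.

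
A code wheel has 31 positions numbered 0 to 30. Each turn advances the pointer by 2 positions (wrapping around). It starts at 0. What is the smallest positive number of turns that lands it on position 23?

The inverse of 2 mod 31 is 16 (since 2·16 = 32 ≡ 1).
Multiplying both sides by 16: x ≡ 16·23 = 368 ≡ 27 (mod 31).

27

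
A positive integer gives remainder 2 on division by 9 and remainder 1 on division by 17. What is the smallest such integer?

137

Since 17·8 ≡ 1 (mod 9), take x = 1 + 17·((2−1)·8 mod 9) = 1 + 17·8 = 137.
Check: 137 mod 9 = 2, 137 mod 17 = 1.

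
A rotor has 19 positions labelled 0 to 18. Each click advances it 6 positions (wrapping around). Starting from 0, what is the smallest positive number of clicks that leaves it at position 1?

16

6·16 = 96 = 5·19 + 1, so 6⁻¹ ≡ 16 (mod 19).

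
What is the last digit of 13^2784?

Last digits of 3^n: 3, 9, 7, 1 (period 4).
2784 mod 4 = 0, so the last digit matches 3^4 = 1.

1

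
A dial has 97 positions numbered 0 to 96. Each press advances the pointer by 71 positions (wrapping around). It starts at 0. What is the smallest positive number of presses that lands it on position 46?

43

The inverse of 71 mod 97 is 41 (since 71·41 = 2911 ≡ 1).
Multiplying both sides by 41: x ≡ 41·46 = 1886 ≡ 43 (mod 97).
Check: 71·43 = 3053 = 31·97 + 46.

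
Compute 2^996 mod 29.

Successive squares of 2 mod 29: 2^1≡2, 2^2≡4, 2^4≡16, 2^8≡24, 2^16≡25, 2^32≡16, 2^64≡24, 2^128≡25, 2^256≡16, 2^512≡24.
996 = 4 + 32 + 64 + 128 + 256 + 512, so 2^996 ≡ 16·16·24·25·16·24 ≡ 25 (mod 29).

25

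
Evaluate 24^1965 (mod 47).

14

Square-and-reduce mod 47: 24^1≡24, 24^2≡12, 24^4≡3, 24^8≡9, 24^16≡34, 24^32≡28, 24^64≡32, 24^128≡37, 24^256≡6, 24^512≡36, 24^1024≡27.
Since 1965 = 1 + 4 + 8 + 32 + 128 + 256 + 512 + 1024 in binary, 24^1965 ≡ 24·3·9·28·37·6·36·27 ≡ 14 (mod 47).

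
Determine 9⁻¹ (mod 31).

7

31 = 3·9 + 4
9 = 2·4 + 1
4 = 4·1 + 0
Back-substituting gives 9·7 ≡ 1 (mod 31).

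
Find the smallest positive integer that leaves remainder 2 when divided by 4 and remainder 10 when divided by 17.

10

Since 17·1 ≡ 1 (mod 4), take x = 10 + 17·((2−10)·1 mod 4) = 10 + 17·0 = 10.
Check: 10 mod 4 = 2, 10 mod 17 = 10.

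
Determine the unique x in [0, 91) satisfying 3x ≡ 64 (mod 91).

82

The inverse of 3 mod 91 is 61 (since 3·61 = 183 ≡ 1).
Multiplying both sides by 61: x ≡ 61·64 = 3904 ≡ 82 (mod 91).
Check: 3·82 = 246 = 2·91 + 64.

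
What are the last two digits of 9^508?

By repeated squaring mod 100: 9^1≡9, 9^2≡81, 9^4≡61, 9^8≡21, 9^16≡41, 9^32≡81, 9^64≡61, 9^128≡21, 9^256≡41.
Since 508 = 4 + 8 + 16 + 32 + 64 + 128 + 256 in binary, 9^508 ≡ 61·21·41·81·61·21·41 ≡ 21 (mod 100).

21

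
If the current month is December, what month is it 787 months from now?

July

787 mod 12 = 7 (since 65·12 = 780).
December + 7 months → July.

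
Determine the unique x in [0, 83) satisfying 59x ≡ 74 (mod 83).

59⁻¹ ≡ 38 (mod 83) because 59·38 = 2242 = 27·83 + 1.
Multiplying both sides by 38: x ≡ 38·74 = 2812 ≡ 73 (mod 83).

73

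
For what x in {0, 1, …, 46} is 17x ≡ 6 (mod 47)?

28

The inverse of 17 mod 47 is 36 (since 17·36 = 612 ≡ 1).
Multiplying both sides by 36: x ≡ 36·6 = 216 ≡ 28 (mod 47).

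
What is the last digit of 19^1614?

1

Powers of 9 mod 10 repeat with period 2: 9, 1.
1614 mod 2 = 0, so the last digit matches 9^2 = 1.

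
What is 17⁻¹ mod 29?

29 = 1·17 + 12
17 = 1·12 + 5
12 = 2·5 + 2
5 = 2·2 + 1
2 = 2·1 + 0
Back-substituting gives 17·12 ≡ 1 (mod 29).

12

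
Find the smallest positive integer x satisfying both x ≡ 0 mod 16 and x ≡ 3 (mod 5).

48

Since 5·13 ≡ 1 (mod 16), take x = 3 + 5·((0−3)·13 mod 16) = 3 + 5·9 = 48.
Check: 48 mod 16 = 0, 48 mod 5 = 3.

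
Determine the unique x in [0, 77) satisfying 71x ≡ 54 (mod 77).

68

The inverse of 71 mod 77 is 64 (since 71·64 = 4544 ≡ 1).
Multiplying both sides by 64: x ≡ 64·54 = 3456 ≡ 68 (mod 77).
Check: 71·68 = 4828 = 62·77 + 54.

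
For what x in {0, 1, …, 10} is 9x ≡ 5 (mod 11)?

3

The inverse of 9 mod 11 is 5 (since 9·5 = 45 ≡ 1).
Multiplying both sides by 5: x ≡ 5·5 = 25 ≡ 3 (mod 11).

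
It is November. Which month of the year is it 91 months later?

June

Dividing 91 by 12 gives quotient 7 and remainder 7.
November + 7 months → June.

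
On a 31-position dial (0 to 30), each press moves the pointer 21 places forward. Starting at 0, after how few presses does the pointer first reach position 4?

12

The inverse of 21 mod 31 is 3 (since 21·3 = 63 ≡ 1).
So x ≡ 3·4 = 12 ≡ 12 (mod 31).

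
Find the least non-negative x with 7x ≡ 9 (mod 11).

The inverse of 7 mod 11 is 8 (since 7·8 = 56 ≡ 1).
Multiplying both sides by 8: x ≡ 8·9 = 72 ≡ 6 (mod 11).

6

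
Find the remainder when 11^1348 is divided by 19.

11

Successive squares of 11 mod 19: 11^1≡11, 11^2≡7, 11^4≡11, 11^8≡7, 11^16≡11, 11^32≡7, 11^64≡11, 11^128≡7, 11^256≡11, 11^512≡7, 11^1024≡11.
1348 = 4 + 64 + 256 + 1024, so 11^1348 ≡ 11·11·11·11 ≡ 11 (mod 19).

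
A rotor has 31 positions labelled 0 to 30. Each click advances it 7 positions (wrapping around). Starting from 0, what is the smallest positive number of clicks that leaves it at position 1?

7·9 = 63 = 2·31 + 1, so 7⁻¹ ≡ 9 (mod 31).

9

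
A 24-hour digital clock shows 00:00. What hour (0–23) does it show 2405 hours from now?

5

Dividing 2405 by 24 gives quotient 100 and remainder 5.
(0 + 5) mod 24 = 5.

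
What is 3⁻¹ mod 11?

11 = 3·3 + 2
3 = 1·2 + 1
2 = 2·1 + 0
Back-substituting gives 3·4 ≡ 1 (mod 11).

4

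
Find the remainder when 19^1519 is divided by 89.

Successive squares of 19 mod 89: 19^1≡19, 19^2≡5, 19^4≡25, 19^8≡2, 19^16≡4, 19^32≡16, 19^64≡78, 19^128≡32, 19^256≡45, 19^512≡67, 19^1024≡39.
1519 = 1 + 2 + 4 + 8 + 32 + 64 + 128 + 256 + 1024, so 19^1519 ≡ 19·5·25·2·16·78·32·45·39 ≡ 66 (mod 89).

66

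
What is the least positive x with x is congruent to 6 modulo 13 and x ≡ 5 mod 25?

x ≡ 6 (mod 13) gives x ∈ {6, 19, 32, 45, 58, 71, 84, 97, …}.
The first of these with x mod 25 = 5 is 305.

305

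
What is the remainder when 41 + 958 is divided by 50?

958 − 19·50 = 8, so 958 ≡ 8 (mod 50).
(41 + 8) mod 50 = 49.

49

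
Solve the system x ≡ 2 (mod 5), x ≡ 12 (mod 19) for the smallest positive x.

x ≡ 2 (mod 5) gives x ∈ {2, 7, 12}.
The first of these with x mod 19 = 12 is 12.

12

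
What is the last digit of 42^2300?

The units digit of 42^n cycles with period 4: 2, 4, 8, 6, …
2300 mod 4 = 0, so the last digit matches 2^4 = 6.

6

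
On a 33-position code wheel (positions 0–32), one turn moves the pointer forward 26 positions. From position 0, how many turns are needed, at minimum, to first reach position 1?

26·14 = 364 = 11·33 + 1, so 26⁻¹ ≡ 14 (mod 33).

14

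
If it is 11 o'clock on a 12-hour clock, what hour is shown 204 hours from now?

Dividing 204 by 12 gives quotient 17 and remainder 0.
11 + 0 → 11 on a 12-hour dial.

11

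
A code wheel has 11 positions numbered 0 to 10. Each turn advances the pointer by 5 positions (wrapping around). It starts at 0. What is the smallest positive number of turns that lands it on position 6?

10

5⁻¹ ≡ 9 (mod 11) because 5·9 = 45 = 4·11 + 1.
So x ≡ 9·6 = 54 ≡ 10 (mod 11).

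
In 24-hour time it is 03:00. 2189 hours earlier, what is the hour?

2189 mod 24 = 5 (since 91·24 = 2184).
(3 − 5) mod 24 = 22.

22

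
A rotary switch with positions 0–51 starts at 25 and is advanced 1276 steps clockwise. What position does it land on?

1

1276 = 24·52 + 28, so 1276 mod 52 = 28.
(25 + 28) mod 52 = 1.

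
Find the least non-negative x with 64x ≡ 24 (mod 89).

The inverse of 64 mod 89 is 32 (since 64·32 = 2048 ≡ 1).
Multiplying both sides by 32: x ≡ 32·24 = 768 ≡ 56 (mod 89).

56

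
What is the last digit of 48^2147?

The units digit of 48^n cycles with period 4: 8, 4, 2, 6, …
2147 mod 4 = 3, so the last digit matches 8^3 = 2.

2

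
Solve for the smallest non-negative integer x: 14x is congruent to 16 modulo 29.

14⁻¹ ≡ 27 (mod 29) because 14·27 = 378 = 13·29 + 1.
So x ≡ 27·16 = 432 ≡ 26 (mod 29).
Check: 14·26 = 364 = 12·29 + 16.

26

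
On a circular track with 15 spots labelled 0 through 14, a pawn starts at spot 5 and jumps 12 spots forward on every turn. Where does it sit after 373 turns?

11

373·12 = 4476.
4476 − 298·15 = 6, so 4476 ≡ 6 (mod 15).
(5 + 6) mod 15 = 11.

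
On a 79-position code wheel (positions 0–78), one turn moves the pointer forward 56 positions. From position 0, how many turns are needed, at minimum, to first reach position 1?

24

79 = 1·56 + 23
56 = 2·23 + 10
23 = 2·10 + 3
10 = 3·3 + 1
3 = 3·1 + 0
Back-substituting gives 56·24 ≡ 1 (mod 79).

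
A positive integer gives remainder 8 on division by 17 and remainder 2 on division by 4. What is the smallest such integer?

Since 4·13 ≡ 1 (mod 17), take x = 2 + 4·((8−2)·13 mod 17) = 2 + 4·10 = 42.
Check: 42 mod 17 = 8, 42 mod 4 = 2.

42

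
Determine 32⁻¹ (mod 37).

22

37 = 1·32 + 5
32 = 6·5 + 2
5 = 2·2 + 1
2 = 2·1 + 0
Back-substituting gives 32·22 ≡ 1 (mod 37).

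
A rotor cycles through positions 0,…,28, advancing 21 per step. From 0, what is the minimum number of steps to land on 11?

24

21⁻¹ ≡ 18 (mod 29) because 21·18 = 378 = 13·29 + 1.
So x ≡ 18·11 = 198 ≡ 24 (mod 29).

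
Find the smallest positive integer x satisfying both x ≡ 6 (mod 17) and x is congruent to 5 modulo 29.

x ≡ 6 (mod 17) gives x ∈ {6, 23, 40, 57, 74, 91, 108, 125, …}.
The first of these with x mod 29 = 5 is 295.

295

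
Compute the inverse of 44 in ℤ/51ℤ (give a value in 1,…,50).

51 = 1·44 + 7
44 = 6·7 + 2
7 = 3·2 + 1
2 = 2·1 + 0
Back-substituting gives 44·29 ≡ 1 (mod 51).

29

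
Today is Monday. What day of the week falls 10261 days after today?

10261 mod 7 = 6 (since 1465·7 = 10255).
Monday + 6 days → Sunday.

Sunday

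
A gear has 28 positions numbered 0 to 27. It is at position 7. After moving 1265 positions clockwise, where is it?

1265 mod 28 = 5 (since 45·28 = 1260).
(7 + 5) mod 28 = 12.

12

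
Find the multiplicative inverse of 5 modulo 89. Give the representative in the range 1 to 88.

89 = 17·5 + 4
5 = 1·4 + 1
4 = 4·1 + 0
Back-substituting gives 5·18 ≡ 1 (mod 89).

18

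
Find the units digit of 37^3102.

The units digit of 37^n cycles with period 4: 7, 9, 3, 1, …
3102 leaves remainder 2 on division by 4, so 37^3102 ends in 9.

9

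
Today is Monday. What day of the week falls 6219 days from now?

6219 mod 7 = 3 (since 888·7 = 6216).
Monday + 3 days → Thursday.

Thursday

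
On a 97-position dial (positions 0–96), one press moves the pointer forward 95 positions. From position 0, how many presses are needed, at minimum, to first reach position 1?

48

97 = 1·95 + 2
95 = 47·2 + 1
2 = 2·1 + 0
Back-substituting gives 95·48 ≡ 1 (mod 97).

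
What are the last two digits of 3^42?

09

By repeated squaring mod 100: 3^1≡3, 3^2≡9, 3^4≡81, 3^8≡61, 3^16≡21, 3^32≡41.
Since 42 = 2 + 8 + 32 in binary, 3^42 ≡ 9·61·41 ≡ 9 (mod 100).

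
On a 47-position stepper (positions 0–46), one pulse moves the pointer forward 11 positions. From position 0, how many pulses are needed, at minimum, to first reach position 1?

30

11·30 = 330 = 7·47 + 1, so 11⁻¹ ≡ 30 (mod 47).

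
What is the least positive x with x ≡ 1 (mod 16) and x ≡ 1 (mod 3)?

1

Since 3·11 ≡ 1 (mod 16), take x = 1 + 3·((1−1)·11 mod 16) = 1 + 3·0 = 1.
Check: 1 mod 16 = 1, 1 mod 3 = 1.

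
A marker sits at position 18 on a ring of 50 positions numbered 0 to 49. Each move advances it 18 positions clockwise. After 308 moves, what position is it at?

12

308·18 = 5544.
Dividing 5544 by 50 gives quotient 110 and remainder 44.
(18 + 44) mod 50 = 12.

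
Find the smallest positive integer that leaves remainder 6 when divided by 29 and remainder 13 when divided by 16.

x ≡ 13 (mod 16) gives x ∈ {13, 29, 45, 61, 77, 93}.
The first of these with x mod 29 = 6 is 93.

93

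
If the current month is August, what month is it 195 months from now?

Dividing 195 by 12 gives quotient 16 and remainder 3.
August + 3 months → November.

November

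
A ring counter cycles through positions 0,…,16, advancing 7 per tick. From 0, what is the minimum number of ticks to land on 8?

6

The inverse of 7 mod 17 is 5 (since 7·5 = 35 ≡ 1).
So x ≡ 5·8 = 40 ≡ 6 (mod 17).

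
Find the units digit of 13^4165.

Last digits of 3^n: 3, 9, 7, 1 (period 4).
4165 leaves remainder 1 on division by 4, so 13^4165 ends in 3.

3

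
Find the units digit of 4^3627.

4

The units digit of 4^n cycles with period 2: 4, 6, …
3627 mod 2 = 1, so the last digit matches 4^1 = 4.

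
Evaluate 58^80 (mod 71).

20

By repeated squaring mod 71: 58^1≡58, 58^2≡27, 58^4≡19, 58^8≡6, 58^16≡36, 58^32≡18, 58^64≡40.
80 = 16 + 64, so 58^80 ≡ 36·40 ≡ 20 (mod 71).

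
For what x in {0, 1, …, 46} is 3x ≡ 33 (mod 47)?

11

3⁻¹ ≡ 16 (mod 47) because 3·16 = 48 = 1·47 + 1.
So x ≡ 16·33 = 528 ≡ 11 (mod 47).
Check: 3·11 = 33 = 0·47 + 33.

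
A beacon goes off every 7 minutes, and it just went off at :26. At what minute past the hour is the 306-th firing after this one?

8

306·7 = 2142.
2142 = 35·60 + 42, so 2142 mod 60 = 42.
(26 + 42) mod 60 = 8.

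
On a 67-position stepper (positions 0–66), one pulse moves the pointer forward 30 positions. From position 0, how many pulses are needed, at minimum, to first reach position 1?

30·38 = 1140 = 17·67 + 1, so 30⁻¹ ≡ 38 (mod 67).

38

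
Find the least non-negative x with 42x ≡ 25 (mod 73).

51

42⁻¹ ≡ 40 (mod 73) because 42·40 = 1680 = 23·73 + 1.
So x ≡ 40·25 = 1000 ≡ 51 (mod 73).
Check: 42·51 = 2142 = 29·73 + 25.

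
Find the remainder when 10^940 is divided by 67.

Successive squares of 10 mod 67: 10^1≡10, 10^2≡33, 10^4≡17, 10^8≡21, 10^16≡39, 10^32≡47, 10^64≡65, 10^128≡4, 10^256≡16, 10^512≡55.
Since 940 = 4 + 8 + 32 + 128 + 256 + 512 in binary, 10^940 ≡ 17·21·47·4·16·55 ≡ 39 (mod 67).

39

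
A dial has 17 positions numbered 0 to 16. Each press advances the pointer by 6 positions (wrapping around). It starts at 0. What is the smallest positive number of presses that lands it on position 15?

The inverse of 6 mod 17 is 3 (since 6·3 = 18 ≡ 1).
So x ≡ 3·15 = 45 ≡ 11 (mod 17).

11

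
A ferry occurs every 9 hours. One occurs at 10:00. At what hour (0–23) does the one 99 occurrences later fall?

13

99·9 = 891.
Dividing 891 by 24 gives quotient 37 and remainder 3.
(10 + 3) mod 24 = 13.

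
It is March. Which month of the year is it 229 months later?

229 mod 12 = 1 (since 19·12 = 228).
March + 1 month → April.

April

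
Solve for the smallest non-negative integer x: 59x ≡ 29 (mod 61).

16

The inverse of 59 mod 61 is 30 (since 59·30 = 1770 ≡ 1).
Multiplying both sides by 30: x ≡ 30·29 = 870 ≡ 16 (mod 61).
Check: 59·16 = 944 = 15·61 + 29.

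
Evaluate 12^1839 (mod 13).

12

By repeated squaring mod 13: 12^1≡12, 12^2≡1, 12^4≡1, 12^8≡1, 12^16≡1, 12^32≡1, 12^64≡1, 12^128≡1, 12^256≡1, 12^512≡1, 12^1024≡1.
1839 = 1 + 2 + 4 + 8 + 32 + 256 + 512 + 1024, so 12^1839 ≡ 12·1·1·1·1·1·1·1 ≡ 12 (mod 13).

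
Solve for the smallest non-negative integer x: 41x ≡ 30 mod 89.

The inverse of 41 mod 89 is 76 (since 41·76 = 3116 ≡ 1).
So x ≡ 76·30 = 2280 ≡ 55 (mod 89).

55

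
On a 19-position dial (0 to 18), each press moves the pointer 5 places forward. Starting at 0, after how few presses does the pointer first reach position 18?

The inverse of 5 mod 19 is 4 (since 5·4 = 20 ≡ 1).
Multiplying both sides by 4: x ≡ 4·18 = 72 ≡ 15 (mod 19).

15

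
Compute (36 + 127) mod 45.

28

127 − 2·45 = 37, so 127 ≡ 37 (mod 45).
(36 + 37) mod 45 = 28.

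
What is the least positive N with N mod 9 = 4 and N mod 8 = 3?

x ≡ 3 (mod 8) gives x ∈ {3, 11, 19, 27, 35, 43, 51, 59, …}.
The first of these with x mod 9 = 4 is 67.

67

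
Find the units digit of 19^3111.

9

The units digit of 19^n cycles with period 2: 9, 1, …
3111 mod 2 = 1, so the last digit matches 9^1 = 9.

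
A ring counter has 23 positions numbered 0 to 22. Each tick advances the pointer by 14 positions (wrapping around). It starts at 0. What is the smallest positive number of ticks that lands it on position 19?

3

The inverse of 14 mod 23 is 5 (since 14·5 = 70 ≡ 1).
Multiplying both sides by 5: x ≡ 5·19 = 95 ≡ 3 (mod 23).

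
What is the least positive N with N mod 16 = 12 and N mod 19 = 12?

12

Since 19·11 ≡ 1 (mod 16), take x = 12 + 19·((12−12)·11 mod 16) = 12 + 19·0 = 12.
Check: 12 mod 16 = 12, 12 mod 19 = 12.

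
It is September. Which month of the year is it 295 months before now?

February

295 mod 12 = 7 (since 24·12 = 288).
September − 7 months → February.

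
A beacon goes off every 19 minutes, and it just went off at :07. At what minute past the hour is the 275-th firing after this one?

12

275·19 = 5225.
5225 = 87·60 + 5, so 5225 mod 60 = 5.
(7 + 5) mod 60 = 12.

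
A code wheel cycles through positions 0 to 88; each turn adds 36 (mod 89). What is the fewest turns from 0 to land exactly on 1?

89 = 2·36 + 17
36 = 2·17 + 2
17 = 8·2 + 1
2 = 2·1 + 0
Back-substituting gives 36·47 ≡ 1 (mod 89).

47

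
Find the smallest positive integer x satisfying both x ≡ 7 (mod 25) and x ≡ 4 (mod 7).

32

x ≡ 4 (mod 7) gives x ∈ {4, 11, 18, 25, 32}.
The first of these with x mod 25 = 7 is 32.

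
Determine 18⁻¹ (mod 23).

23 = 1·18 + 5
18 = 3·5 + 3
5 = 1·3 + 2
3 = 1·2 + 1
2 = 2·1 + 0
Back-substituting gives 18·9 ≡ 1 (mod 23).

9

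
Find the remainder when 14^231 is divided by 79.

Square-and-reduce mod 79: 14^1≡14, 14^2≡38, 14^4≡22, 14^8≡10, 14^16≡21, 14^32≡46, 14^64≡62, 14^128≡52.
Since 231 = 1 + 2 + 4 + 32 + 64 + 128 in binary, 14^231 ≡ 14·38·22·46·62·52 ≡ 15 (mod 79).

15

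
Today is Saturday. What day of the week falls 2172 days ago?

Thursday

2172 = 310·7 + 2, so 2172 mod 7 = 2.
Saturday − 2 days → Thursday.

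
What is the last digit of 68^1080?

Last digits of 8^n: 8, 4, 2, 6 (period 4).
1080 leaves remainder 0 on division by 4, so 68^1080 ends in 6.

6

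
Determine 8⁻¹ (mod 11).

11 = 1·8 + 3
8 = 2·3 + 2
3 = 1·2 + 1
2 = 2·1 + 0
Back-substituting gives 8·7 ≡ 1 (mod 11).

7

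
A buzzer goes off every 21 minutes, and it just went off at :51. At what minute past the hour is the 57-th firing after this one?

57·21 = 1197.
1197 mod 60 = 57 (since 19·60 = 1140).
(51 + 57) mod 60 = 48.

48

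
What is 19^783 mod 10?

Powers of 9 mod 10 repeat with period 2: 9, 1.
783 leaves remainder 1 on division by 2, so 19^783 ends in 9.

9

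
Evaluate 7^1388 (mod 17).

13

Successive squares of 7 mod 17: 7^1≡7, 7^2≡15, 7^4≡4, 7^8≡16, 7^16≡1, 7^32≡1, 7^64≡1, 7^128≡1, 7^256≡1, 7^512≡1, 7^1024≡1.
Since 1388 = 4 + 8 + 32 + 64 + 256 + 1024 in binary, 7^1388 ≡ 4·16·1·1·1·1 ≡ 13 (mod 17).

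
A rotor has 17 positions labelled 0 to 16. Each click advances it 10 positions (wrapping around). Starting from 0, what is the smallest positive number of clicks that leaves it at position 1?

17 = 1·10 + 7
10 = 1·7 + 3
7 = 2·3 + 1
3 = 3·1 + 0
Back-substituting gives 10·12 ≡ 1 (mod 17).

12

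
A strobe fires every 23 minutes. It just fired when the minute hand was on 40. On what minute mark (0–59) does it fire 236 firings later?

236·23 = 5428.
5428 mod 60 = 28 (since 90·60 = 5400).
(40 + 28) mod 60 = 8.

8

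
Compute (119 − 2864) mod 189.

90

2864 = 15·189 + 29, so 2864 mod 189 = 29.
(119 − 29) mod 189 = 90.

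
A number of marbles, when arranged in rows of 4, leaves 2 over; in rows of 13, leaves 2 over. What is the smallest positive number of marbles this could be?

2

Since 13·1 ≡ 1 (mod 4), take x = 2 + 13·((2−2)·1 mod 4) = 2 + 13·0 = 2.
Check: 2 mod 4 = 2, 2 mod 13 = 2.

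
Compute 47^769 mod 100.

67

Square-and-reduce mod 100: 47^1≡47, 47^2≡9, 47^4≡81, 47^8≡61, 47^16≡21, 47^32≡41, 47^64≡81, 47^128≡61, 47^256≡21, 47^512≡41.
769 = 1 + 256 + 512, so 47^769 ≡ 47·21·41 ≡ 67 (mod 100).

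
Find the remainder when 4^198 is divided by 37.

Square-and-reduce mod 37: 4^1≡4, 4^2≡16, 4^4≡34, 4^8≡9, 4^16≡7, 4^32≡12, 4^64≡33, 4^128≡16.
198 = 2 + 4 + 64 + 128, so 4^198 ≡ 16·34·33·16 ≡ 1 (mod 37).

1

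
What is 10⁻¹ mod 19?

2

10·2 = 20 = 1·19 + 1, so 10⁻¹ ≡ 2 (mod 19).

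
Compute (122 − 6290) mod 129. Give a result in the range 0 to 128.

6290 mod 129 = 98 (since 48·129 = 6192).
(122 − 98) mod 129 = 24.

24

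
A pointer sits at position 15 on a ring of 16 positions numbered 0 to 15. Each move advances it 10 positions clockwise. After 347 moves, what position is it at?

13

347·10 = 3470.
3470 − 216·16 = 14, so 3470 ≡ 14 (mod 16).
(15 + 14) mod 16 = 13.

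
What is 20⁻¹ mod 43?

28

43 = 2·20 + 3
20 = 6·3 + 2
3 = 1·2 + 1
2 = 2·1 + 0
Back-substituting gives 20·28 ≡ 1 (mod 43).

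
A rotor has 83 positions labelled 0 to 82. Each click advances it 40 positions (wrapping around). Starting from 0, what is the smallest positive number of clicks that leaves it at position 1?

27

83 = 2·40 + 3
40 = 13·3 + 1
3 = 3·1 + 0
Back-substituting gives 40·27 ≡ 1 (mod 83).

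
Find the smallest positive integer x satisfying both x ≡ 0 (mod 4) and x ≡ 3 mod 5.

x ≡ 0 (mod 4) gives x ∈ {0, 4, 8}.
The first of these with x mod 5 = 3 is 8.

8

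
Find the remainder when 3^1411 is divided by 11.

Successive squares of 3 mod 11: 3^1≡3, 3^2≡9, 3^4≡4, 3^8≡5, 3^16≡3, 3^32≡9, 3^64≡4, 3^128≡5, 3^256≡3, 3^512≡9, 3^1024≡4.
1411 = 1 + 2 + 128 + 256 + 1024, so 3^1411 ≡ 3·9·5·3·4 ≡ 3 (mod 11).

3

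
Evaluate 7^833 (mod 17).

By repeated squaring mod 17: 7^1≡7, 7^2≡15, 7^4≡4, 7^8≡16, 7^16≡1, 7^32≡1, 7^64≡1, 7^128≡1, 7^256≡1, 7^512≡1.
Since 833 = 1 + 64 + 256 + 512 in binary, 7^833 ≡ 7·1·1·1 ≡ 7 (mod 17).

7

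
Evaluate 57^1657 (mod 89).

85

By repeated squaring mod 89: 57^1≡57, 57^2≡45, 57^4≡67, 57^8≡39, 57^16≡8, 57^32≡64, 57^64≡2, 57^128≡4, 57^256≡16, 57^512≡78, 57^1024≡32.
Since 1657 = 1 + 8 + 16 + 32 + 64 + 512 + 1024 in binary, 57^1657 ≡ 57·39·8·64·2·78·32 ≡ 85 (mod 89).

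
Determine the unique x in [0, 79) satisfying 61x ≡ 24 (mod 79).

25

The inverse of 61 mod 79 is 57 (since 61·57 = 3477 ≡ 1).
So x ≡ 57·24 = 1368 ≡ 25 (mod 79).
Check: 61·25 = 1525 = 19·79 + 24.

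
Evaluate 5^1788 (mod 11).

Successive squares of 5 mod 11: 5^1≡5, 5^2≡3, 5^4≡9, 5^8≡4, 5^16≡5, 5^32≡3, 5^64≡9, 5^128≡4, 5^256≡5, 5^512≡3, 5^1024≡9.
Since 1788 = 4 + 8 + 16 + 32 + 64 + 128 + 512 + 1024 in binary, 5^1788 ≡ 9·4·5·3·9·4·3·9 ≡ 4 (mod 11).

4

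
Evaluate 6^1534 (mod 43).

By repeated squaring mod 43: 6^1≡6, 6^2≡36, 6^4≡6, 6^8≡36, 6^16≡6, 6^32≡36, 6^64≡6, 6^128≡36, 6^256≡6, 6^512≡36, 6^1024≡6.
Since 1534 = 2 + 4 + 8 + 16 + 32 + 64 + 128 + 256 + 1024 in binary, 6^1534 ≡ 36·6·36·6·36·6·36·6·6 ≡ 6 (mod 43).

6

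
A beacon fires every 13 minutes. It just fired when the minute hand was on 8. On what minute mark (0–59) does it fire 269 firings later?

25

269·13 = 3497.
3497 mod 60 = 17 (since 58·60 = 3480).
(8 + 17) mod 60 = 25.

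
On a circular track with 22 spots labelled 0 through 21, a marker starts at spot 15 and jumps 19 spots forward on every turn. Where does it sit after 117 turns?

16

117·19 = 2223.
2223 − 101·22 = 1, so 2223 ≡ 1 (mod 22).
(15 + 1) mod 22 = 16.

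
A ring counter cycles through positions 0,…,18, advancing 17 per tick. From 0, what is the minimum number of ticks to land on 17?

1

17⁻¹ ≡ 9 (mod 19) because 17·9 = 153 = 8·19 + 1.
So x ≡ 9·17 = 153 ≡ 1 (mod 19).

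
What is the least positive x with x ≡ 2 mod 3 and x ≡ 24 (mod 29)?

Since 29·2 ≡ 1 (mod 3), take x = 24 + 29·((2−24)·2 mod 3) = 24 + 29·1 = 53.
Check: 53 mod 3 = 2, 53 mod 29 = 24.

53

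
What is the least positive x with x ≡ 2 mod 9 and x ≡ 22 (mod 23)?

137

Since 23·2 ≡ 1 (mod 9), take x = 22 + 23·((2−22)·2 mod 9) = 22 + 23·5 = 137.
Check: 137 mod 9 = 2, 137 mod 23 = 22.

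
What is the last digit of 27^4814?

9

Last digits of 7^n: 7, 9, 3, 1 (period 4).
4814 mod 4 = 2, so the last digit matches 7^2 = 9.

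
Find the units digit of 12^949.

The units digit of 12^n cycles with period 4: 2, 4, 8, 6, …
949 leaves remainder 1 on division by 4, so 12^949 ends in 2.

2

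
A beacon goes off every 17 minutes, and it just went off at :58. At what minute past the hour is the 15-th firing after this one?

15·17 = 255.
255 − 4·60 = 15, so 255 ≡ 15 (mod 60).
(58 + 15) mod 60 = 13.

13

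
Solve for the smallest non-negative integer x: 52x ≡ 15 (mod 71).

59

52⁻¹ ≡ 56 (mod 71) because 52·56 = 2912 = 41·71 + 1.
Multiplying both sides by 56: x ≡ 56·15 = 840 ≡ 59 (mod 71).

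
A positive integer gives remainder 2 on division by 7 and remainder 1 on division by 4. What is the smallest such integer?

x ≡ 1 (mod 4) gives x ∈ {1, 5, 9}.
The first of these with x mod 7 = 2 is 9.

9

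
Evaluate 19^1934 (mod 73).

36

Successive squares of 19 mod 73: 19^1≡19, 19^2≡69, 19^4≡16, 19^8≡37, 19^16≡55, 19^32≡32, 19^64≡2, 19^128≡4, 19^256≡16, 19^512≡37, 19^1024≡55.
Since 1934 = 2 + 4 + 8 + 128 + 256 + 512 + 1024 in binary, 19^1934 ≡ 69·16·37·4·16·37·55 ≡ 36 (mod 73).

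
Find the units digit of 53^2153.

3

Powers of 3 mod 10 repeat with period 4: 3, 9, 7, 1.
2153 mod 4 = 1, so the last digit matches 3^1 = 3.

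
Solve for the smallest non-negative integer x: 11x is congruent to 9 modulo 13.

2

11⁻¹ ≡ 6 (mod 13) because 11·6 = 66 = 5·13 + 1.
So x ≡ 6·9 = 54 ≡ 2 (mod 13).
Check: 11·2 = 22 = 1·13 + 9.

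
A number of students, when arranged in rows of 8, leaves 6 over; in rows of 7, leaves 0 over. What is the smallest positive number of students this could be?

x ≡ 0 (mod 7) gives x ∈ {0, 7, 14}.
The first of these with x mod 8 = 6 is 14.

14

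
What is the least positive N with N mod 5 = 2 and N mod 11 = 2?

2

Since 11·1 ≡ 1 (mod 5), take x = 2 + 11·((2−2)·1 mod 5) = 2 + 11·0 = 2.
Check: 2 mod 5 = 2, 2 mod 11 = 2.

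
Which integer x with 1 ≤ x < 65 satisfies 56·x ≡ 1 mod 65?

36

65 = 1·56 + 9
56 = 6·9 + 2
9 = 4·2 + 1
2 = 2·1 + 0
Back-substituting gives 56·36 ≡ 1 (mod 65).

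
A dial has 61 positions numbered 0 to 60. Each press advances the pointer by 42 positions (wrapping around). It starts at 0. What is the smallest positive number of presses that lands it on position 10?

42⁻¹ ≡ 16 (mod 61) because 42·16 = 672 = 11·61 + 1.
Multiplying both sides by 16: x ≡ 16·10 = 160 ≡ 38 (mod 61).

38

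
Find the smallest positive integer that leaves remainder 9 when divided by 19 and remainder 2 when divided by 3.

x ≡ 2 (mod 3) gives x ∈ {2, 5, 8, 11, 14, 17, 20, 23, …}.
The first of these with x mod 19 = 9 is 47.

47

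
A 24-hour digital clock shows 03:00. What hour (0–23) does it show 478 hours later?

478 mod 24 = 22 (since 19·24 = 456).
(3 + 22) mod 24 = 1.

1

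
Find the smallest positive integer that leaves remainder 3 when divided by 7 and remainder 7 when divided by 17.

x ≡ 3 (mod 7) gives x ∈ {3, 10, 17, 24}.
The first of these with x mod 17 = 7 is 24.

24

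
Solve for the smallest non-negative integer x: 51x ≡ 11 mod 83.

The inverse of 51 mod 83 is 70 (since 51·70 = 3570 ≡ 1).
So x ≡ 70·11 = 770 ≡ 23 (mod 83).
Check: 51·23 = 1173 = 14·83 + 11.

23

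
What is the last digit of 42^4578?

Last digits of 2^n: 2, 4, 8, 6 (period 4).
4578 mod 4 = 2, so the last digit matches 2^2 = 4.

4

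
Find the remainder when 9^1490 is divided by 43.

Successive squares of 9 mod 43: 9^1≡9, 9^2≡38, 9^4≡25, 9^8≡23, 9^16≡13, 9^32≡40, 9^64≡9, 9^128≡38, 9^256≡25, 9^512≡23, 9^1024≡13.
1490 = 2 + 16 + 64 + 128 + 256 + 1024, so 9^1490 ≡ 38·13·9·38·25·13 ≡ 24 (mod 43).

24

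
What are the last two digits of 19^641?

19

By repeated squaring mod 100: 19^1≡19, 19^2≡61, 19^4≡21, 19^8≡41, 19^16≡81, 19^32≡61, 19^64≡21, 19^128≡41, 19^256≡81, 19^512≡61.
641 = 1 + 128 + 512, so 19^641 ≡ 19·41·61 ≡ 19 (mod 100).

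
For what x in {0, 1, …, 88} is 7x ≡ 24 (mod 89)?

67

7⁻¹ ≡ 51 (mod 89) because 7·51 = 357 = 4·89 + 1.
Multiplying both sides by 51: x ≡ 51·24 = 1224 ≡ 67 (mod 89).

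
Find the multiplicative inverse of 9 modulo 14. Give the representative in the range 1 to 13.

11

9·11 = 99 = 7·14 + 1, so 9⁻¹ ≡ 11 (mod 14).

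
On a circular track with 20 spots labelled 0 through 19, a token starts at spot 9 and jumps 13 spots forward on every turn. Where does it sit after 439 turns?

16

439·13 = 5707.
5707 − 285·20 = 7, so 5707 ≡ 7 (mod 20).
(9 + 7) mod 20 = 16.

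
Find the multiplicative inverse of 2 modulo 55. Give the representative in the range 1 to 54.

2·28 = 56 = 1·55 + 1, so 2⁻¹ ≡ 28 (mod 55).

28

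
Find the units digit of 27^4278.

The units digit of 27^n cycles with period 4: 7, 9, 3, 1, …
4278 leaves remainder 2 on division by 4, so 27^4278 ends in 9.

9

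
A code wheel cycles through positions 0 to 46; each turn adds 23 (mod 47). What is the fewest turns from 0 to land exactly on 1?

47 = 2·23 + 1
23 = 23·1 + 0
Back-substituting gives 23·45 ≡ 1 (mod 47).

45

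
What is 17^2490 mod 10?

Last digits of 7^n: 7, 9, 3, 1 (period 4).
2490 mod 4 = 2, so the last digit matches 7^2 = 9.

9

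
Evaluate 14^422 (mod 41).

By repeated squaring mod 41: 14^1≡14, 14^2≡32, 14^4≡40, 14^8≡1, 14^16≡1, 14^32≡1, 14^64≡1, 14^128≡1, 14^256≡1.
Since 422 = 2 + 4 + 32 + 128 + 256 in binary, 14^422 ≡ 32·40·1·1·1 ≡ 9 (mod 41).

9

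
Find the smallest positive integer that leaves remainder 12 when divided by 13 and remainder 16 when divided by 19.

168

x ≡ 12 (mod 13) gives x ∈ {12, 25, 38, 51, 64, 77, 90, 103, …}.
The first of these with x mod 19 = 16 is 168.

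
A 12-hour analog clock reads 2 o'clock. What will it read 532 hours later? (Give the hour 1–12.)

6

Dividing 532 by 12 gives quotient 44 and remainder 4.
2 + 4 → 6 on a 12-hour dial.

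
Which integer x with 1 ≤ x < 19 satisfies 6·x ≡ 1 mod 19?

16

6·16 = 96 = 5·19 + 1, so 6⁻¹ ≡ 16 (mod 19).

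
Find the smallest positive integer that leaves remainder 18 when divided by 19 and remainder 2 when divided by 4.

Since 4·5 ≡ 1 (mod 19), take x = 2 + 4·((18−2)·5 mod 19) = 2 + 4·4 = 18.
Check: 18 mod 19 = 18, 18 mod 4 = 2.

18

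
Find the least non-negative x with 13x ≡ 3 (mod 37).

13⁻¹ ≡ 20 (mod 37) because 13·20 = 260 = 7·37 + 1.
So x ≡ 20·3 = 60 ≡ 23 (mod 37).
Check: 13·23 = 299 = 8·37 + 3.

23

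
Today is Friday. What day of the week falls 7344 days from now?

Saturday

7344 mod 7 = 1 (since 1049·7 = 7343).
Friday + 1 day → Saturday.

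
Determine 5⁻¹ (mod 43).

26

43 = 8·5 + 3
5 = 1·3 + 2
3 = 1·2 + 1
2 = 2·1 + 0
Back-substituting gives 5·26 ≡ 1 (mod 43).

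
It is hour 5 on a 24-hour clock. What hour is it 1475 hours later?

16

1475 − 61·24 = 11, so 1475 ≡ 11 (mod 24).
(5 + 11) mod 24 = 16.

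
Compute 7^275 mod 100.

Square-and-reduce mod 100: 7^1≡7, 7^2≡49, 7^4≡1, 7^8≡1, 7^16≡1, 7^32≡1, 7^64≡1, 7^128≡1, 7^256≡1.
Since 275 = 1 + 2 + 16 + 256 in binary, 7^275 ≡ 7·49·1·1 ≡ 43 (mod 100).

43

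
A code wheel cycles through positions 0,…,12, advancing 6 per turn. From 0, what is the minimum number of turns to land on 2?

6⁻¹ ≡ 11 (mod 13) because 6·11 = 66 = 5·13 + 1.
So x ≡ 11·2 = 22 ≡ 9 (mod 13).
Check: 6·9 = 54 = 4·13 + 2.

9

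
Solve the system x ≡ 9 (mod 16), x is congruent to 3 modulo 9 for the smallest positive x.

57

Since 9·9 ≡ 1 (mod 16), take x = 3 + 9·((9−3)·9 mod 16) = 3 + 9·6 = 57.
Check: 57 mod 16 = 9, 57 mod 9 = 3.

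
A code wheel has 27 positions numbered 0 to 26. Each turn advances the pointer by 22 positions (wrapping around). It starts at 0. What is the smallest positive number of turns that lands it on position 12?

3

The inverse of 22 mod 27 is 16 (since 22·16 = 352 ≡ 1).
So x ≡ 16·12 = 192 ≡ 3 (mod 27).
Check: 22·3 = 66 = 2·27 + 12.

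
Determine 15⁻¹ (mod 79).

58

79 = 5·15 + 4
15 = 3·4 + 3
4 = 1·3 + 1
3 = 3·1 + 0
Back-substituting gives 15·58 ≡ 1 (mod 79).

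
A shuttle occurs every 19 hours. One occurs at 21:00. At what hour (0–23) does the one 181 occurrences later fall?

4

181·19 = 3439.
3439 = 143·24 + 7, so 3439 mod 24 = 7.
(21 + 7) mod 24 = 4.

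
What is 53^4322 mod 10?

9

Powers of 3 mod 10 repeat with period 4: 3, 9, 7, 1.
4322 mod 4 = 2, so the last digit matches 3^2 = 9.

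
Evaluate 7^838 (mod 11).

Square-and-reduce mod 11: 7^1≡7, 7^2≡5, 7^4≡3, 7^8≡9, 7^16≡4, 7^32≡5, 7^64≡3, 7^128≡9, 7^256≡4, 7^512≡5.
838 = 2 + 4 + 64 + 256 + 512, so 7^838 ≡ 5·3·3·4·5 ≡ 9 (mod 11).

9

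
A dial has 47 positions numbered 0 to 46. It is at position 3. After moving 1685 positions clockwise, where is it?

43

1685 − 35·47 = 40, so 1685 ≡ 40 (mod 47).
(3 + 40) mod 47 = 43.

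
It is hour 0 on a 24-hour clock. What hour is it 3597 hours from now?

3597 mod 24 = 21 (since 149·24 = 3576).
(0 + 21) mod 24 = 21.

21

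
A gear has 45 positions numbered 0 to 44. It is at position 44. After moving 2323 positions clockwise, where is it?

2323 = 51·45 + 28, so 2323 mod 45 = 28.
(44 + 28) mod 45 = 27.

27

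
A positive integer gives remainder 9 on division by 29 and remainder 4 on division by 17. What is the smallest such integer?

x ≡ 4 (mod 17) gives x ∈ {4, 21, 38}.
The first of these with x mod 29 = 9 is 38.

38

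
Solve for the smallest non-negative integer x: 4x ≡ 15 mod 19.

18

The inverse of 4 mod 19 is 5 (since 4·5 = 20 ≡ 1).
So x ≡ 5·15 = 75 ≡ 18 (mod 19).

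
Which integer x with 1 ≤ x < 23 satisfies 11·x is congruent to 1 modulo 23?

11·21 = 231 = 10·23 + 1, so 11⁻¹ ≡ 21 (mod 23).

21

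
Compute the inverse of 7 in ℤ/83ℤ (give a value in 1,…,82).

83 = 11·7 + 6
7 = 1·6 + 1
6 = 6·1 + 0
Back-substituting gives 7·12 ≡ 1 (mod 83).

12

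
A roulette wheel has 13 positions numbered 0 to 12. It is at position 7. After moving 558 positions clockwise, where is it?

6

558 mod 13 = 12 (since 42·13 = 546).
(7 + 12) mod 13 = 6.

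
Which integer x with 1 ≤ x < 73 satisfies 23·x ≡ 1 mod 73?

54

23·54 = 1242 = 17·73 + 1, so 23⁻¹ ≡ 54 (mod 73).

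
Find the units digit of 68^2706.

4

Powers of 8 mod 10 repeat with period 4: 8, 4, 2, 6.
2706 mod 4 = 2, so the last digit matches 8^2 = 4.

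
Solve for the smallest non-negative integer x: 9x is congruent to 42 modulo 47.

The inverse of 9 mod 47 is 21 (since 9·21 = 189 ≡ 1).
Multiplying both sides by 21: x ≡ 21·42 = 882 ≡ 36 (mod 47).

36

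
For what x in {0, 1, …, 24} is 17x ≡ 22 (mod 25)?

16

17⁻¹ ≡ 3 (mod 25) because 17·3 = 51 = 2·25 + 1.
Multiplying both sides by 3: x ≡ 3·22 = 66 ≡ 16 (mod 25).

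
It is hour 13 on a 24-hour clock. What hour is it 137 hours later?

6

137 − 5·24 = 17, so 137 ≡ 17 (mod 24).
(13 + 17) mod 24 = 6.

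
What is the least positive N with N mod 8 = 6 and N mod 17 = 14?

14

x ≡ 6 (mod 8) gives x ∈ {6, 14}.
The first of these with x mod 17 = 14 is 14.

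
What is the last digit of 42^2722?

4

Last digits of 2^n: 2, 4, 8, 6 (period 4).
2722 leaves remainder 2 on division by 4, so 42^2722 ends in 4.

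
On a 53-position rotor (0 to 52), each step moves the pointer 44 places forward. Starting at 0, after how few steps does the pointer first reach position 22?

44⁻¹ ≡ 47 (mod 53) because 44·47 = 2068 = 39·53 + 1.
Multiplying both sides by 47: x ≡ 47·22 = 1034 ≡ 27 (mod 53).
Check: 44·27 = 1188 = 22·53 + 22.

27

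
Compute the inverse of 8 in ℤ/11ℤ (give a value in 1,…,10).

7

8·7 = 56 = 5·11 + 1, so 8⁻¹ ≡ 7 (mod 11).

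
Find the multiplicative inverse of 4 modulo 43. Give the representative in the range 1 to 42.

43 = 10·4 + 3
4 = 1·3 + 1
3 = 3·1 + 0
Back-substituting gives 4·11 ≡ 1 (mod 43).

11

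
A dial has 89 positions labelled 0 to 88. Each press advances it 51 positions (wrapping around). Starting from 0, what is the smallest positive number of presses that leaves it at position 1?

51·7 = 357 = 4·89 + 1, so 51⁻¹ ≡ 7 (mod 89).

7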